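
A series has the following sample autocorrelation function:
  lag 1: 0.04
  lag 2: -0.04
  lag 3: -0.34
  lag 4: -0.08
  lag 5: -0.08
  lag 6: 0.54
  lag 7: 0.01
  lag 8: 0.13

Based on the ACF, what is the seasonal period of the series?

6

The largest autocorrelation is r_6 = 0.54; the remaining lags stay at or below 0.13.
The dominant spike at lag 6 indicates a seasonal period of 6.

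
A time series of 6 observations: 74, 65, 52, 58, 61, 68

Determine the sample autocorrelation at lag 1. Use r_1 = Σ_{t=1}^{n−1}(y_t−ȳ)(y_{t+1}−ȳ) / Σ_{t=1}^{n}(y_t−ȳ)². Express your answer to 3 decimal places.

0.183

Mean ȳ = (74 + 65 + 52 + 58 + 61 + 68)/6 = 63.0000
Deviations from mean: 11.0000, 2.0000, -11.0000, -5.0000, -2.0000, 5.0000
Σ(y_t−ȳ)(y_{t+1}−ȳ) = (22.0000) + (-22.0000) + (55.0000) + (10.0000) + (-10.0000) = 55.0000
Denominator Σ(y_t−ȳ)² = 300.0000
r_1 = 55.0000 / 300.0000 = 0.183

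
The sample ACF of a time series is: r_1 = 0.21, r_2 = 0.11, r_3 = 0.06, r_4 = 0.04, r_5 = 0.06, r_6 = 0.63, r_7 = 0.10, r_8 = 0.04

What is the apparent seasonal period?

The largest autocorrelation is r_6 = 0.63; the remaining lags stay at or below 0.21. The elevated value at lag 1 (0.21), dropping to 0.11 at lag 2, reflects decaying short-term dependence rather than seasonality.
The dominant spike at lag 6 indicates a seasonal period of 6.

6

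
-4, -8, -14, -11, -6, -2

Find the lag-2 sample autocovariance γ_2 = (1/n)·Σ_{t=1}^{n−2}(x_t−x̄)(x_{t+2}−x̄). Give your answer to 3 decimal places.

Mean x̄ = (-4 − 8 − 14 − 11 − 6 − 2)/6 = -7.5000
Σ_{t=1}^{4}(x_t−x̄)(x_{t+2}−x̄) = -50.0000
γ_2 = -50.0000 / 6 = -8.333

-8.333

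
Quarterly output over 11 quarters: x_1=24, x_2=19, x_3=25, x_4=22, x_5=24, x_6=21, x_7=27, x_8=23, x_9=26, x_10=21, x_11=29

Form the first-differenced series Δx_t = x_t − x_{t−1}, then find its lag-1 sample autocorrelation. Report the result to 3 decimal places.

-0.739

First differences Δx: -5, 6, -3, 2, -3, 6, -4, 3, -5, 8
Mean of differences = 0.5000
Numerator Σ(Δx_t−Δx̄)(Δx_{t+1}−Δx̄) = -170.2500
Denominator Σ(Δx_t−Δx̄)² = 230.5000
r_1(Δx) = -170.2500 / 230.5000 = -0.739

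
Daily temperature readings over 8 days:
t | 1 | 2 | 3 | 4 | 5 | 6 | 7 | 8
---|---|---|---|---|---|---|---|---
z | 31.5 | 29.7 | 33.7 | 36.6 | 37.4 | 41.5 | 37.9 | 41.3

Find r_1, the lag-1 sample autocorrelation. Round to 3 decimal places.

0.544

Mean z̄ = (31.5 + 29.7 + 33.7 + 36.6 + 37.4 + 41.5 + 37.9 + 41.3)/8 = 36.2000
Deviations from mean: -4.7000, -6.5000, -2.5000, 0.4000, 1.2000, 5.3000, 1.7000, 5.1000
Numerator Σ_{t=1}^{7}(z_t−z̄)(z_{t+1}−z̄) = 70.3200
Denominator Σ(z_t−z̄)² = 129.1800
r_1 = 70.3200 / 129.1800 = 0.544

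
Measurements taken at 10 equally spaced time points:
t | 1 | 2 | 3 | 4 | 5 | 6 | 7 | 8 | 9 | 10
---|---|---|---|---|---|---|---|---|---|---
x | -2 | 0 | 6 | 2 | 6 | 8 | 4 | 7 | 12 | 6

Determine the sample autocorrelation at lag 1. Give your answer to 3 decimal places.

0.292

Mean x̄ = (-2 + 0 + 6 + 2 + 6 + 8 + 4 + 7 + 12 + 6)/10 = 4.9000
Numerator Σ_{t=1}^{9}(x_t−x̄)(x_{t+1}−x̄) = 43.4900
Denominator Σ(x_t−x̄)² = 148.9000
r_1 = 43.4900 / 148.9000 = 0.292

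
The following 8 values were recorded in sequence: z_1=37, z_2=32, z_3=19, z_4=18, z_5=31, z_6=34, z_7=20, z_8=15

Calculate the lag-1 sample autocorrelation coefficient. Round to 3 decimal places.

0.189

Mean z̄ = (37 + 32 + 19 + 18 + 31 + 34 + 20 + 15)/8 = 25.7500
Deviations from mean: 11.2500, 6.2500, -6.7500, -7.7500, 5.2500, 8.2500, -5.7500, -10.7500
Σ(z_t−z̄)(z_{t+1}−z̄) = (70.3125) + (-42.1875) + (52.3125) + (-40.6875) + (43.3125) + (-47.4375) + (61.8125) = 97.4375
Denominator Σ(z_t−z̄)² = 515.5000
r_1 = 97.4375 / 515.5000 = 0.189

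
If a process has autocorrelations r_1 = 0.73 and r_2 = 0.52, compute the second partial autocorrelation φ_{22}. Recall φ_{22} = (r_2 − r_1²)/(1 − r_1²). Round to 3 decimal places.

-0.028

φ_{22} = (r_2 − r_1²) / (1 − r_1²)
r_1² = (0.73)² = 0.5329
Numerator = 0.52 − 0.5329 = -0.0129; denominator = 1 − 0.5329 = 0.4671
φ_{22} = -0.0129 / 0.4671 = -0.028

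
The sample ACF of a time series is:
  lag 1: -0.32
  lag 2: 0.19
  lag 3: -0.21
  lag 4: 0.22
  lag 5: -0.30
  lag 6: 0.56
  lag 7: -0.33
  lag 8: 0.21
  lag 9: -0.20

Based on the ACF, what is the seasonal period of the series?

The largest autocorrelation is r_6 = 0.56; the remaining lags stay at or below 0.22.
The dominant spike at lag 6 indicates a seasonal period of 6.

6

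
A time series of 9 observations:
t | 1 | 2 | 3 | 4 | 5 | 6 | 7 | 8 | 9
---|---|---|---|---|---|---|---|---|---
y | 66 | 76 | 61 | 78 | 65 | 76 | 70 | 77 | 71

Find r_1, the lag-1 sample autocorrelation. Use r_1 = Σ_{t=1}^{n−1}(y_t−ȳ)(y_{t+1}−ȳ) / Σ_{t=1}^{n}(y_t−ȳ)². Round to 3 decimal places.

Mean ȳ = (66 + 76 + 61 + 78 + 65 + 76 + 70 + 77 + 71)/9 = 71.1111
Numerator Σ_{t=1}^{8}(y_t−ȳ)(y_{t+1}−ȳ) = -228.6790
Denominator Σ(y_t−ȳ)² = 296.8889
r_1 = -228.6790 / 296.8889 = -0.770

-0.770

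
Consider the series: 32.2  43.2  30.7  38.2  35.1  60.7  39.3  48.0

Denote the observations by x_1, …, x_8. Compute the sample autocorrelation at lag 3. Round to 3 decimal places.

Mean x̄ = (32.2 + 43.2 + 30.7 + 38.2 + 35.1 + 60.7 + 39.3 + 48.0)/8 = 40.9250
Σ(x_t−x̄)(x_{t+3}−x̄) = (23.7756) + (-13.2519) + (-202.1994) + (4.4281) + (-41.2119) = -228.4594
Denominator Σ(x_t−x̄)² = 670.9550
r_3 = -228.4594 / 670.9550 = -0.340

-0.340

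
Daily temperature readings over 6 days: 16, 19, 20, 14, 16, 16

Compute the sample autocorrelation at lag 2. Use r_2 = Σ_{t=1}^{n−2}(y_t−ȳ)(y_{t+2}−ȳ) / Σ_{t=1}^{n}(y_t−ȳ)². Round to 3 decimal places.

-0.365

Mean ȳ = (16 + 19 + 20 + 14 + 16 + 16)/6 = 16.8333
Deviations from mean: -0.8333, 2.1667, 3.1667, -2.8333, -0.8333, -0.8333
Σ(y_t−ȳ)(y_{t+2}−ȳ) = (-2.6389) + (-6.1389) + (-2.6389) + (2.3611) = -9.0556
Denominator Σ(y_t−ȳ)² = 24.8333
r_2 = -9.0556 / 24.8333 = -0.365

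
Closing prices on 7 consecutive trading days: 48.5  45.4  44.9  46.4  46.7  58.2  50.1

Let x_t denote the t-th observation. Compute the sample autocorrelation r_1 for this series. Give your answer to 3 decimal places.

Mean x̄ = (48.5 + 45.4 + 44.9 + 46.4 + 46.7 + 58.2 + 50.1)/7 = 48.6000
Deviations from mean: -0.1000, -3.2000, -3.7000, -2.2000, -1.9000, 9.6000, 1.5000
Σ(x_t−x̄)(x_{t+1}−x̄) = (0.3200) + (11.8400) + (8.1400) + (4.1800) + (-18.2400) + (14.4000) = 20.6400
Denominator Σ(x_t−x̄)² = 126.8000
r_1 = 20.6400 / 126.8000 = 0.163

0.163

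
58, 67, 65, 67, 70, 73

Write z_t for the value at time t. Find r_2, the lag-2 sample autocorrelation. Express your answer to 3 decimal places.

Mean z̄ = (58 + 67 + 65 + 67 + 70 + 73)/6 = 66.6667
Σ(z_t−z̄)(z_{t+2}−z̄) = (14.4444) + (0.1111) + (-5.5556) + (2.1111) = 11.1111
Denominator Σ(z_t−z̄)² = 129.3333
r_2 = 11.1111 / 129.3333 = 0.086

0.086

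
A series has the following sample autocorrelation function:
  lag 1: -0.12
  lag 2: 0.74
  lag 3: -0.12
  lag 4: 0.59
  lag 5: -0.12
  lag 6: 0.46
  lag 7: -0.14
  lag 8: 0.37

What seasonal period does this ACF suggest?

2

The largest autocorrelation is r_2 = 0.74, with weaker echoes at lags 4 (0.59), 6 (0.46) and 8 (0.37); the remaining lags stay at or below -0.12.
The dominant spike at lag 2 indicates a seasonal period of 2.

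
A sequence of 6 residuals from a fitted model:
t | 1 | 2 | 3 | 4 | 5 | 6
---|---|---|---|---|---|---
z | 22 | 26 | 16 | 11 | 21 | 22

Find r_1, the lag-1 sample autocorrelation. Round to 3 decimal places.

Mean z̄ = (22 + 26 + 16 + 11 + 21 + 22)/6 = 19.6667
Numerator Σ_{t=1}^{5}(z_t−z̄)(z_{t+1}−z̄) = 14.8889
Denominator Σ(z_t−z̄)² = 141.3333
r_1 = 14.8889 / 141.3333 = 0.105

0.105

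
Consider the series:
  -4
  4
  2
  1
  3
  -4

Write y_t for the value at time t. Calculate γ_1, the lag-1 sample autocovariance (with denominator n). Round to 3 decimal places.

-3.074

Mean ȳ = (-4 + 4 + 2 + 1 + 3 − 4)/6 = 0.3333
Deviations: -4.3333, 3.6667, 1.6667, 0.6667, 2.6667, -4.3333
Σ_{t=1}^{5}(y_t−ȳ)(y_{t+1}−ȳ) = -18.4444
γ_1 = -18.4444 / 6 = -3.074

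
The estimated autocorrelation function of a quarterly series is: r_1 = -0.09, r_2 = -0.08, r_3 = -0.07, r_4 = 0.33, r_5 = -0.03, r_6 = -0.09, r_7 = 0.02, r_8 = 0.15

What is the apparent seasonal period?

The largest autocorrelation is r_4 = 0.33, with a weaker echo at lag 8 (0.15); the remaining lags stay at or below 0.02.
The dominant spike at lag 4 indicates a seasonal period of 4.

4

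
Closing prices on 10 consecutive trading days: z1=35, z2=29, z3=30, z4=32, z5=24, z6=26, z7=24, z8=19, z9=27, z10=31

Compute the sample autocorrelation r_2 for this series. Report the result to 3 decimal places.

0.045

Mean z̄ = (35 + 29 + 30 + 32 + 24 + 26 + 24 + 19 + 27 + 31)/10 = 27.7000
Numerator Σ_{t=1}^{8}(z_t−z̄)(z_{t+2}−z̄) = 8.9200
Denominator Σ(z_t−z̄)² = 196.1000
r_2 = 8.9200 / 196.1000 = 0.045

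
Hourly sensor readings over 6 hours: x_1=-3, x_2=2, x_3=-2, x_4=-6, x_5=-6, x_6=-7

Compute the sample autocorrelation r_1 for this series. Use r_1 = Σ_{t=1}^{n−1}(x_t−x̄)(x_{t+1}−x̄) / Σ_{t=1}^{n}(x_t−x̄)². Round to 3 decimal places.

0.393

Mean x̄ = (-3 + 2 − 2 − 6 − 6 − 7)/6 = -3.6667
Deviations from mean: 0.6667, 5.6667, 1.6667, -2.3333, -2.3333, -3.3333
Σ(x_t−x̄)(x_{t+1}−x̄) = (3.7778) + (9.4444) + (-3.8889) + (5.4444) + (7.7778) = 22.5556
Denominator Σ(x_t−x̄)² = 57.3333
r_1 = 22.5556 / 57.3333 = 0.393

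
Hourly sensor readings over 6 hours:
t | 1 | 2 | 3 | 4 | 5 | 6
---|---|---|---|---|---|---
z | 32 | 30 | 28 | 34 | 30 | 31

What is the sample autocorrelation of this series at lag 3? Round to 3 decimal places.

Mean z̄ = (32 + 30 + 28 + 34 + 30 + 31)/6 = 30.8333
Deviations from mean: 1.1667, -0.8333, -2.8333, 3.1667, -0.8333, 0.1667
Σ(z_t−z̄)(z_{t+3}−z̄) = (3.6944) + (0.6944) + (-0.4722) = 3.9167
Denominator Σ(z_t−z̄)² = 20.8333
r_3 = 3.9167 / 20.8333 = 0.188

0.188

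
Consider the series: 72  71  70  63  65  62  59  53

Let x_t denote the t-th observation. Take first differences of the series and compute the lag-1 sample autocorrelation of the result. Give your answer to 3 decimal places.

First differences Δx: -1, -1, -7, 2, -3, -3, -6
Mean of differences = -2.7143
Numerator Σ(Δx_t−Δx̄)(Δx_{t+1}−Δx̄) = -24.9388
Denominator Σ(Δx_t−Δx̄)² = 57.4286
r_1(Δx) = -24.9388 / 57.4286 = -0.434

-0.434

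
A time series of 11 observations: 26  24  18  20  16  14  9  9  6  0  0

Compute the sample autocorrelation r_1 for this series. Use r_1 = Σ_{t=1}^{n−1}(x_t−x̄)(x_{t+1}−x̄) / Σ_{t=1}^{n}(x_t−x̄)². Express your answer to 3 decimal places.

0.702

Mean x̄ = (26 + 24 + 18 + 20 + 16 + 14 + 9 + 9 + 6 + 0 + 0)/11 = 12.9091
Numerator Σ_{t=1}^{10}(x_t−x̄)(x_{t+1}−x̄) = 556.9008
Denominator Σ(x_t−x̄)² = 792.9091
r_1 = 556.9008 / 792.9091 = 0.702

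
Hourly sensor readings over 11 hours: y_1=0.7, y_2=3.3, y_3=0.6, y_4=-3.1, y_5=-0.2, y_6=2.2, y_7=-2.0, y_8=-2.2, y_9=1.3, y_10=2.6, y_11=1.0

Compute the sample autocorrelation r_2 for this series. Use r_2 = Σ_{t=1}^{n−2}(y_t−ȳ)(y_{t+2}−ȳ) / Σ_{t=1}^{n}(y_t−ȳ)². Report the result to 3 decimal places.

Mean ȳ = (0.7 + 3.3 + 0.6 − 3.1 − 0.2 + 2.2 − 2.0 − 2.2 + 1.3 + 2.6 + 1.0)/11 = 0.3818
Numerator Σ_{t=1}^{9}(y_t−ȳ)(y_{t+2}−ȳ) = -27.2034
Denominator Σ(y_t−ȳ)² = 42.9164
r_2 = -27.2034 / 42.9164 = -0.634

-0.634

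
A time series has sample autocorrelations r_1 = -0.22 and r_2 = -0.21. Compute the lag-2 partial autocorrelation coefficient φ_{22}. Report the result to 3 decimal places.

φ_{22} = (r_2 − r_1²) / (1 − r_1²)
r_1² = (-0.22)² = 0.0484
Numerator = -0.21 − 0.0484 = -0.2584; denominator = 1 − 0.0484 = 0.9516
φ_{22} = -0.2584 / 0.9516 = -0.272

-0.272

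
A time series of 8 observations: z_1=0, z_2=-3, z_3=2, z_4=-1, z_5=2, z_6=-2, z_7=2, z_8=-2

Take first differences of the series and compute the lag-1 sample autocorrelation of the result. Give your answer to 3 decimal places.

First differences Δz: -3, 5, -3, 3, -4, 4, -4
Mean of differences = -0.2857
Numerator Σ(Δz_t−Δz̄)(Δz_{t+1}−Δz̄) = -81.6531
Denominator Σ(Δz_t−Δz̄)² = 99.4286
r_1(Δz) = -81.6531 / 99.4286 = -0.821

-0.821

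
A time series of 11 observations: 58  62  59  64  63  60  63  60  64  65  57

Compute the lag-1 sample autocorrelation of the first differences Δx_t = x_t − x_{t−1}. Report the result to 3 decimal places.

-0.395

First differences Δx: 4, -3, 5, -1, -3, 3, -3, 4, 1, -8
Mean of differences = -0.1000
Numerator Σ(Δx_t−Δx̄)(Δx_{t+1}−Δx̄) = -62.7100
Denominator Σ(Δx_t−Δx̄)² = 158.9000
r_1(Δx) = -62.7100 / 158.9000 = -0.395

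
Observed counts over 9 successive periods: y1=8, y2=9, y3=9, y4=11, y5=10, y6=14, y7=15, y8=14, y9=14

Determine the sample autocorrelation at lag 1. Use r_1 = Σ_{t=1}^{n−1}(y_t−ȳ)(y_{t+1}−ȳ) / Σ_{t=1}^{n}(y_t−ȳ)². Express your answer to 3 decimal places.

0.634

Mean ȳ = (8 + 9 + 9 + 11 + 10 + 14 + 15 + 14 + 14)/9 = 11.5556
Numerator Σ_{t=1}^{8}(y_t−ȳ)(y_{t+1}−ȳ) = 36.9136
Denominator Σ(y_t−ȳ)² = 58.2222
r_1 = 36.9136 / 58.2222 = 0.634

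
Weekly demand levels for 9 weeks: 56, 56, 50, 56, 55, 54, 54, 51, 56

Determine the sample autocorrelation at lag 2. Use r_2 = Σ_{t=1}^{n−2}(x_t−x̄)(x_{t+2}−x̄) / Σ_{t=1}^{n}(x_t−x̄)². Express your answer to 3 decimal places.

-0.190

Mean x̄ = (56 + 56 + 50 + 56 + 55 + 54 + 54 + 51 + 56)/9 = 54.2222
Σ(x_t−x̄)(x_{t+2}−x̄) = (-7.5062) + (3.1605) + (-3.2840) + (-0.3951) + (-0.1728) + (0.7160) + (-0.3951) = -7.8765
Denominator Σ(x_t−x̄)² = 41.5556
r_2 = -7.8765 / 41.5556 = -0.190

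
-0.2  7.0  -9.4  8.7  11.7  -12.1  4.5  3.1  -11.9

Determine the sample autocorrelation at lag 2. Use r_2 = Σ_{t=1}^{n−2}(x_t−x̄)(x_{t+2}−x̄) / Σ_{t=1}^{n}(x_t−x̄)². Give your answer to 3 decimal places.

Mean x̄ = (-0.2 + 7.0 − 9.4 + 8.7 + 11.7 − 12.1 + 4.5 + 3.1 − 11.9)/9 = 0.1556
Numerator Σ_{t=1}^{7}(x_t−x̄)(x_{t+2}−x̄) = -191.4573
Denominator Σ(x_t−x̄)² = 667.6422
r_2 = -191.4573 / 667.6422 = -0.287

-0.287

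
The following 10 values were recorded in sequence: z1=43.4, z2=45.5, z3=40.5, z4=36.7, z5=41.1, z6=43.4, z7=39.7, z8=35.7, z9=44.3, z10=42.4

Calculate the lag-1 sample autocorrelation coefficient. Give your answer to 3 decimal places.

Mean z̄ = (43.4 + 45.5 + 40.5 + 36.7 + 41.1 + 43.4 + 39.7 + 35.7 + 44.3 + 42.4)/10 = 41.2700
Numerator Σ_{t=1}^{9}(z_t−z̄)(z_{t+1}−z̄) = 1.6341
Denominator Σ(z_t−z̄)² = 92.4210
r_1 = 1.6341 / 92.4210 = 0.018

0.018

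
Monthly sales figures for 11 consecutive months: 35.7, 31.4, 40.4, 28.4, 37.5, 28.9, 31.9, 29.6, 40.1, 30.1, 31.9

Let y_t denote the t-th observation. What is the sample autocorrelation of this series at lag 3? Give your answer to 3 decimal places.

-0.412

Mean ȳ = (35.7 + 31.4 + 40.4 + 28.4 + 37.5 + 28.9 + 31.9 + 29.6 + 40.1 + 30.1 + 31.9)/11 = 33.2636
Numerator Σ_{t=1}^{8}(y_t−ȳ)(y_{t+3}−ȳ) = -80.2949
Denominator Σ(y_t−ȳ)² = 194.8655
r_3 = -80.2949 / 194.8655 = -0.412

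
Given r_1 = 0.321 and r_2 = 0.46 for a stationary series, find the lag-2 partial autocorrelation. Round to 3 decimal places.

φ_{22} = (r_2 − r_1²) / (1 − r_1²)
r_1² = (0.321)² = 0.103041
Numerator = 0.46 − 0.1030 = 0.3570; denominator = 1 − 0.1030 = 0.8970
φ_{22} = 0.3570 / 0.8970 = 0.398

0.398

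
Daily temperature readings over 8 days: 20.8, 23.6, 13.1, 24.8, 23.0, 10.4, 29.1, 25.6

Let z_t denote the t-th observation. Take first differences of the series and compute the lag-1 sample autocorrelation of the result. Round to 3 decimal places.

First differences Δz: 2.8, -10.5, 11.7, -1.8, -12.6, 18.7, -3.5
Mean of differences = 0.6857
Numerator Σ(Δz_t−Δz̄)(Δz_{t+1}−Δz̄) = -455.9416
Denominator Σ(Δz_t−Δz̄)² = 775.6286
r_1(Δz) = -455.9416 / 775.6286 = -0.588

-0.588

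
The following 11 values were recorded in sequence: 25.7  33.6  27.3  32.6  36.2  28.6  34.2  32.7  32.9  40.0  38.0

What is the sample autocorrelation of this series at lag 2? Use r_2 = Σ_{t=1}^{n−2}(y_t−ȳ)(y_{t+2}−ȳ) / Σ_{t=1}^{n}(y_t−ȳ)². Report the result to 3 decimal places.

Mean ȳ = (25.7 + 33.6 + 27.3 + 32.6 + 36.2 + 28.6 + 34.2 + 32.7 + 32.9 + 40.0 + 38.0)/11 = 32.8909
Numerator Σ_{t=1}^{9}(y_t−ȳ)(y_{t+2}−ȳ) = 26.5971
Denominator Σ(y_t−ȳ)² = 191.3091
r_2 = 26.5971 / 191.3091 = 0.139

0.139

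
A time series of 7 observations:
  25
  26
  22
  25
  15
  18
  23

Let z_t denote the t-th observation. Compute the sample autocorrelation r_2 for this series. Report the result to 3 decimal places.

Mean z̄ = (25 + 26 + 22 + 25 + 15 + 18 + 23)/7 = 22.0000
Numerator Σ_{t=1}^{5}(z_t−z̄)(z_{t+2}−z̄) = -7.0000
Denominator Σ(z_t−z̄)² = 100.0000
r_2 = -7.0000 / 100.0000 = -0.070

-0.070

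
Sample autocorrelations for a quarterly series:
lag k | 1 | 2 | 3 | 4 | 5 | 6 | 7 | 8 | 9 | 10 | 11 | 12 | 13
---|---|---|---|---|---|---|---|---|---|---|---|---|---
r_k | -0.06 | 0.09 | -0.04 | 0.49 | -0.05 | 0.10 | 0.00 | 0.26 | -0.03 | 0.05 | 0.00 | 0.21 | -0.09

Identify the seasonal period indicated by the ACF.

The largest autocorrelation is r_4 = 0.49, with weaker echoes at lags 8 (0.26) and 12 (0.21); the remaining lags stay at or below 0.10.
The dominant spike at lag 4 indicates a seasonal period of 4.

4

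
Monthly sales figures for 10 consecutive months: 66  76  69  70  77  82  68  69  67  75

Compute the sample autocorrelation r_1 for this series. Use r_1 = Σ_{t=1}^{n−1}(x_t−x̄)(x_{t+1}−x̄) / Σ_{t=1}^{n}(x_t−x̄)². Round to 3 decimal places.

-0.072

Mean x̄ = (66 + 76 + 69 + 70 + 77 + 82 + 68 + 69 + 67 + 75)/10 = 71.9000
Numerator Σ_{t=1}^{9}(x_t−x̄)(x_{t+1}−x̄) = -17.8100
Denominator Σ(x_t−x̄)² = 248.9000
r_1 = -17.8100 / 248.9000 = -0.072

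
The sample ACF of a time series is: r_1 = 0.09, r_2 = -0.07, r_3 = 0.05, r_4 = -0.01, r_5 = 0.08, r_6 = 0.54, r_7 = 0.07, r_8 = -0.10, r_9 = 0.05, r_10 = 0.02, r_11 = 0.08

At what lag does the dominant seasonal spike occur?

The largest autocorrelation is r_6 = 0.54; the remaining lags stay at or below 0.09.
The dominant spike at lag 6 indicates a seasonal period of 6.

6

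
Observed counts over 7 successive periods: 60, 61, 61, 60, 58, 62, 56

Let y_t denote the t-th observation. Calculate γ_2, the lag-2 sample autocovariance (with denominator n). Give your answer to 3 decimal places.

0.793

Mean ȳ = (60 + 61 + 61 + 60 + 58 + 62 + 56)/7 = 59.7143
Σ_{t=1}^{5}(y_t−ȳ)(y_{t+2}−ȳ) = 5.5510
γ_2 = 5.5510 / 7 = 0.793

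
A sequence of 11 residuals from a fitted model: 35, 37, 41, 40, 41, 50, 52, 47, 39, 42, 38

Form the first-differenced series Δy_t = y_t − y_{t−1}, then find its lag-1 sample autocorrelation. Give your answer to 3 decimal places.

0.102

First differences Δy: 2, 4, -1, 1, 9, 2, -5, -8, 3, -4
Mean of differences = 0.3000
Numerator Σ(Δy_t−Δȳ)(Δy_{t+1}−Δȳ) = 22.4100
Denominator Σ(Δy_t−Δȳ)² = 220.1000
r_1(Δy) = 22.4100 / 220.1000 = 0.102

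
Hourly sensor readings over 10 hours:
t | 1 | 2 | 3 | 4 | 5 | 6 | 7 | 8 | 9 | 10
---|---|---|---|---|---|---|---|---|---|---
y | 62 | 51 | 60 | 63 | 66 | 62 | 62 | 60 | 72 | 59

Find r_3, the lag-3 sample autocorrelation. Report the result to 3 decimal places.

Mean ȳ = (62 + 51 + 60 + 63 + 66 + 62 + 62 + 60 + 72 + 59)/10 = 61.7000
Σ(y_t−ȳ)(y_{t+3}−ȳ) = (0.3900) + (-46.0100) + (-0.5100) + (0.3900) + (-7.3100) + (3.0900) + (-0.8100) = -50.7700
Denominator Σ(y_t−ȳ)² = 254.1000
r_3 = -50.7700 / 254.1000 = -0.200

-0.200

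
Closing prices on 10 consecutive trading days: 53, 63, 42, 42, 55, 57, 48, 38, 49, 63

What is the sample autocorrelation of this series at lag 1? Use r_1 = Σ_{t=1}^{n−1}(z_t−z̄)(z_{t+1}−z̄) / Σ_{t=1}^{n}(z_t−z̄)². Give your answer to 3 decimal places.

0.012

Mean z̄ = (53 + 63 + 42 + 42 + 55 + 57 + 48 + 38 + 49 + 63)/10 = 51.0000
Numerator Σ_{t=1}^{9}(z_t−z̄)(z_{t+1}−z̄) = 8.0000
Denominator Σ(z_t−z̄)² = 688.0000
r_1 = 8.0000 / 688.0000 = 0.012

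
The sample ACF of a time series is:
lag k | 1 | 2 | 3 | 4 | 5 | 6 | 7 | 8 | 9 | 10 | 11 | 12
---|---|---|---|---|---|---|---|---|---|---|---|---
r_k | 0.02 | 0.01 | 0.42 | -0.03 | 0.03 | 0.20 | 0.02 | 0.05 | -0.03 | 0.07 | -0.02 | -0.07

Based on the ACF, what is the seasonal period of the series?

3

The largest autocorrelation is r_3 = 0.42, with a weaker echo at lag 6 (0.20); the remaining lags stay at or below 0.07.
The dominant spike at lag 3 indicates a seasonal period of 3.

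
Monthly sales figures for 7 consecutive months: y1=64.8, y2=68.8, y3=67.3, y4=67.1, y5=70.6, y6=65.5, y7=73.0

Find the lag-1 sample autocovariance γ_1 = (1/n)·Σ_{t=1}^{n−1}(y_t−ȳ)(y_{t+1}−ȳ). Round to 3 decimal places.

Mean ȳ = (64.8 + 68.8 + 67.3 + 67.1 + 70.6 + 65.5 + 73.0)/7 = 68.1571
Deviations: -3.3571, 0.6429, -0.8571, -1.0571, 2.4429, -2.6571, 4.8429
Σ_{t=1}^{6}(y_t−ȳ)(y_{t+1}−ȳ) = -23.7447
γ_1 = -23.7447 / 7 = -3.392

-3.392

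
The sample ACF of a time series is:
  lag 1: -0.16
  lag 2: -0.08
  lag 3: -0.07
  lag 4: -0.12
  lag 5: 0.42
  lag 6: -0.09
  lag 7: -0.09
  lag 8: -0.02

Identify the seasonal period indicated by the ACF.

The largest autocorrelation is r_5 = 0.42; the remaining lags stay at or below -0.02.
The dominant spike at lag 5 indicates a seasonal period of 5.

5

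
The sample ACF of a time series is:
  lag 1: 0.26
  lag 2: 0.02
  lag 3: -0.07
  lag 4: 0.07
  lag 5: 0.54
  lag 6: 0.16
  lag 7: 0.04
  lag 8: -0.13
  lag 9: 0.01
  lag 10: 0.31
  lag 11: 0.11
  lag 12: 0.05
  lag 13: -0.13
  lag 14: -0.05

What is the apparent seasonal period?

The largest autocorrelation is r_5 = 0.54, with a weaker echo at lag 10 (0.31); the remaining lags stay at or below 0.26. The elevated value at lag 1 (0.26), dropping to 0.02 at lag 2, reflects decaying short-term dependence rather than seasonality.
The dominant spike at lag 5 indicates a seasonal period of 5.

5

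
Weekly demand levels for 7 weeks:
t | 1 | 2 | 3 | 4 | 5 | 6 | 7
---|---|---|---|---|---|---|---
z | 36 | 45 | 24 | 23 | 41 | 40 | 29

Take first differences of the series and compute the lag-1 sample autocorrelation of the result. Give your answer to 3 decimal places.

First differences Δz: 9, -21, -1, 18, -1, -11
Mean of differences = -1.1667
Numerator Σ(Δz_t−Δz̄)(Δz_{t+1}−Δz̄) = -200.1944
Denominator Σ(Δz_t−Δz̄)² = 960.8333
r_1(Δz) = -200.1944 / 960.8333 = -0.208

-0.208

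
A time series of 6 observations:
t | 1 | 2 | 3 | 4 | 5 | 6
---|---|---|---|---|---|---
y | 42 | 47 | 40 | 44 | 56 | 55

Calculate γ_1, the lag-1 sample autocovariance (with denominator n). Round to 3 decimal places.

Mean ȳ = (42 + 47 + 40 + 44 + 56 + 55)/6 = 47.3333
Deviations: -5.3333, -0.3333, -7.3333, -3.3333, 8.6667, 7.6667
Σ_{t=1}^{5}(y_t−ȳ)(y_{t+1}−ȳ) = 66.2222
γ_1 = 66.2222 / 6 = 11.037

11.037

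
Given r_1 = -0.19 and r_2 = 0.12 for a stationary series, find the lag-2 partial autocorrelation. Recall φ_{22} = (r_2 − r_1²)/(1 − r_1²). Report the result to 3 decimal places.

φ_{22} = (r_2 − r_1²) / (1 − r_1²)
r_1² = (-0.19)² = 0.0361
Numerator = 0.12 − 0.0361 = 0.0839; denominator = 1 − 0.0361 = 0.9639
φ_{22} = 0.0839 / 0.9639 = 0.087

0.087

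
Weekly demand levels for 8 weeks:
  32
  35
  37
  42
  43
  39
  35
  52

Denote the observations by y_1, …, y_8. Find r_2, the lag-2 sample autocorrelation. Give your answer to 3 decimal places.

-0.087

Mean ȳ = (32 + 35 + 37 + 42 + 43 + 39 + 35 + 52)/8 = 39.3750
Deviations from mean: -7.3750, -4.3750, -2.3750, 2.6250, 3.6250, -0.3750, -4.3750, 12.6250
Σ(y_t−ȳ)(y_{t+2}−ȳ) = (17.5156) + (-11.4844) + (-8.6094) + (-0.9844) + (-15.8594) + (-4.7344) = -24.1563
Denominator Σ(y_t−ȳ)² = 277.8750
r_2 = -24.1563 / 277.8750 = -0.087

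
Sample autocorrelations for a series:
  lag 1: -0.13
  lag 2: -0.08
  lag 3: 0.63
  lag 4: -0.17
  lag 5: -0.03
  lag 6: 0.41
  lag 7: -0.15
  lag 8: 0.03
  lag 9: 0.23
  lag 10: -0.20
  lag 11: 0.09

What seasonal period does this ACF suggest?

3

The largest autocorrelation is r_3 = 0.63, with weaker echoes at lags 6 (0.41) and 9 (0.23); the remaining lags stay at or below 0.09.
The dominant spike at lag 3 indicates a seasonal period of 3.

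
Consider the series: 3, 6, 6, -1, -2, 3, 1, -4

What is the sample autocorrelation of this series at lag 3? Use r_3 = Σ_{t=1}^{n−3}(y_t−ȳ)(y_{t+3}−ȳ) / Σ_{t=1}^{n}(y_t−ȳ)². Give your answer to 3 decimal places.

0.082

Mean ȳ = (3 + 6 + 6 − 1 − 2 + 3 + 1 − 4)/8 = 1.5000
Deviations from mean: 1.5000, 4.5000, 4.5000, -2.5000, -3.5000, 1.5000, -0.5000, -5.5000
Σ(y_t−ȳ)(y_{t+3}−ȳ) = (-3.7500) + (-15.7500) + (6.7500) + (1.2500) + (19.2500) = 7.7500
Denominator Σ(y_t−ȳ)² = 94.0000
r_3 = 7.7500 / 94.0000 = 0.082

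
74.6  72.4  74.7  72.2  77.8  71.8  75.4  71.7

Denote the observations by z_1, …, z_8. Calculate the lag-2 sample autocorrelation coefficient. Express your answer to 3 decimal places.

0.617

Mean z̄ = (74.6 + 72.4 + 74.7 + 72.2 + 77.8 + 71.8 + 75.4 + 71.7)/8 = 73.8250
Deviations from mean: 0.7750, -1.4250, 0.8750, -1.6250, 3.9750, -2.0250, 1.5750, -2.1250
Σ(z_t−z̄)(z_{t+2}−z̄) = (0.6781) + (2.3156) + (3.4781) + (3.2906) + (6.2606) + (4.3031) = 20.3263
Denominator Σ(z_t−z̄)² = 32.9350
r_2 = 20.3263 / 32.9350 = 0.617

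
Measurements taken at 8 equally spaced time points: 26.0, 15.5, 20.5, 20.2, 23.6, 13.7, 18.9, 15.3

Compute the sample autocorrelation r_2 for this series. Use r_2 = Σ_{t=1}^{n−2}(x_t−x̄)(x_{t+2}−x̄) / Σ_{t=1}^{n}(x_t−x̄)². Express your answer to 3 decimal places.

0.200

Mean x̄ = (26.0 + 15.5 + 20.5 + 20.2 + 23.6 + 13.7 + 18.9 + 15.3)/8 = 19.2125
Deviations from mean: 6.7875, -3.7125, 1.2875, 0.9875, 4.3875, -5.5125, -0.3125, -3.9125
Σ(x_t−x̄)(x_{t+2}−x̄) = (8.7389) + (-3.6661) + (5.6489) + (-5.4436) + (-1.3711) + (21.5677) = 25.4747
Denominator Σ(x_t−x̄)² = 127.5288
r_2 = 25.4747 / 127.5288 = 0.200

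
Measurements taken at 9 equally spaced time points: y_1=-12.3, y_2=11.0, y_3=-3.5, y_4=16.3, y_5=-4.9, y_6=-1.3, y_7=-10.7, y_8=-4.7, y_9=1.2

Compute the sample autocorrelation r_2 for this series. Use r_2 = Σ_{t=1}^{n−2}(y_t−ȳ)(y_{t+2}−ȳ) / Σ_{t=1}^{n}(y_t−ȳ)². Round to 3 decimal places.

0.366

Mean ȳ = (-12.3 + 11.0 − 3.5 + 16.3 − 4.9 − 1.3 − 10.7 − 4.7 + 1.2)/9 = -0.9889
Σ(y_t−ȳ)(y_{t+2}−ȳ) = (28.4035) + (207.2746) + (9.8212) + (-5.3788) + (37.9812) + (1.1546) + (-21.2565) = 257.9998
Denominator Σ(y_t−ȳ)² = 705.1489
r_2 = 257.9998 / 705.1489 = 0.366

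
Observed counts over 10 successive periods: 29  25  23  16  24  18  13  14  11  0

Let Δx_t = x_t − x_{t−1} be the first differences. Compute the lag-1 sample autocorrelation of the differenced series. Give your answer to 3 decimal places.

First differences Δx: -4, -2, -7, 8, -6, -5, 1, -3, -11
Mean of differences = -3.2222
Numerator Σ(Δx_t−Δx̄)(Δx_{t+1}−Δx̄) = -82.4938
Denominator Σ(Δx_t−Δx̄)² = 231.5556
r_1(Δx) = -82.4938 / 231.5556 = -0.356

-0.356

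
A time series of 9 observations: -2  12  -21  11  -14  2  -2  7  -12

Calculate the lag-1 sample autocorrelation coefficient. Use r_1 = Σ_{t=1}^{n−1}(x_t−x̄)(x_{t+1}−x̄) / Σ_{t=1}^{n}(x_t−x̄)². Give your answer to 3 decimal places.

Mean x̄ = (-2 + 12 − 21 + 11 − 14 + 2 − 2 + 7 − 12)/9 = -2.1111
Numerator Σ_{t=1}^{8}(x_t−x̄)(x_{t+1}−x̄) = -806.0123
Denominator Σ(x_t−x̄)² = 1066.8889
r_1 = -806.0123 / 1066.8889 = -0.755

-0.755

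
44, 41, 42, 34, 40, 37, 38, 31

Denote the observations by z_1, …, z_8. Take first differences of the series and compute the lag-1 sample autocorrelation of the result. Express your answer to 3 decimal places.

First differences Δz: -3, 1, -8, 6, -3, 1, -7
Mean of differences = -1.8571
Numerator Σ(Δz_t−Δz̄)(Δz_{t+1}−Δz̄) = -96.0204
Denominator Σ(Δz_t−Δz̄)² = 144.8571
r_1(Δz) = -96.0204 / 144.8571 = -0.663

-0.663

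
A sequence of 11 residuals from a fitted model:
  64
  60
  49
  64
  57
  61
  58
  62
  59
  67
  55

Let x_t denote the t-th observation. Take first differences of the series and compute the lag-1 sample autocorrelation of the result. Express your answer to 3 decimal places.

-0.612

First differences Δx: -4, -11, 15, -7, 4, -3, 4, -3, 8, -12
Mean of differences = -0.9000
Numerator Σ(Δx_t−Δx̄)(Δx_{t+1}−Δx̄) = -404.5100
Denominator Σ(Δx_t−Δx̄)² = 660.9000
r_1(Δx) = -404.5100 / 660.9000 = -0.612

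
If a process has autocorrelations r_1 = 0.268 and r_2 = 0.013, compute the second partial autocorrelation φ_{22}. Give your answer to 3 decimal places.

φ_{22} = (r_2 − r_1²) / (1 − r_1²)
r_1² = (0.268)² = 0.071824
Numerator = 0.013 − 0.0718 = -0.0588; denominator = 1 − 0.0718 = 0.9282
φ_{22} = -0.0588 / 0.9282 = -0.063

-0.063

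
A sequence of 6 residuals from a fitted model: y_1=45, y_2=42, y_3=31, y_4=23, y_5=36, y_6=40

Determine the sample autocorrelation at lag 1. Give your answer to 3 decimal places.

Mean ȳ = (45 + 42 + 31 + 23 + 36 + 40)/6 = 36.1667
Deviations from mean: 8.8333, 5.8333, -5.1667, -13.1667, -0.1667, 3.8333
Σ(y_t−ȳ)(y_{t+1}−ȳ) = (51.5278) + (-30.1389) + (68.0278) + (2.1944) + (-0.6389) = 90.9722
Denominator Σ(y_t−ȳ)² = 326.8333
r_1 = 90.9722 / 326.8333 = 0.278

0.278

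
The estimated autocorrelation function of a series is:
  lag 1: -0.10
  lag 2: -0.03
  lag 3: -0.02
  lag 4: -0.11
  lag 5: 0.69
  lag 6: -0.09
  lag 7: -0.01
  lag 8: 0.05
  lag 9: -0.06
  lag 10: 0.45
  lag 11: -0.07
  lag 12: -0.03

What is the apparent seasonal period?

5

The largest autocorrelation is r_5 = 0.69, with a weaker echo at lag 10 (0.45); the remaining lags stay at or below 0.05.
The dominant spike at lag 5 indicates a seasonal period of 5.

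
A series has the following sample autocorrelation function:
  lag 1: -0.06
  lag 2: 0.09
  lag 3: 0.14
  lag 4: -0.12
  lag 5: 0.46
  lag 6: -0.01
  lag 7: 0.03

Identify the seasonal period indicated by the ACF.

The largest autocorrelation is r_5 = 0.46; the remaining lags stay at or below 0.14.
The dominant spike at lag 5 indicates a seasonal period of 5.

5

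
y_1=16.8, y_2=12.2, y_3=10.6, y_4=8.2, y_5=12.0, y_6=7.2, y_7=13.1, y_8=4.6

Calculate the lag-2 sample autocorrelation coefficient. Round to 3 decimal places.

0.275

Mean ȳ = (16.8 + 12.2 + 10.6 + 8.2 + 12.0 + 7.2 + 13.1 + 4.6)/8 = 10.5875
Deviations from mean: 6.2125, 1.6125, 0.0125, -2.3875, 1.4125, -3.3875, 2.5125, -5.9875
Σ(y_t−ȳ)(y_{t+2}−ȳ) = (0.0777) + (-3.8498) + (0.0177) + (8.0877) + (3.5489) + (20.2827) = 28.1647
Denominator Σ(y_t−ȳ)² = 102.5288
r_2 = 28.1647 / 102.5288 = 0.275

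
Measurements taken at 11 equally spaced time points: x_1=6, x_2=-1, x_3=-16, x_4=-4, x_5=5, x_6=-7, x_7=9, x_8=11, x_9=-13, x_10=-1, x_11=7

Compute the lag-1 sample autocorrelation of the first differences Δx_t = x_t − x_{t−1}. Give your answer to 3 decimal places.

First differences Δx: -7, -15, 12, 9, -12, 16, 2, -24, 12, 8
Mean of differences = 0.1000
Numerator Σ(Δx_t−Δx̄)(Δx_{t+1}−Δx̄) = -475.0100
Denominator Σ(Δx_t−Δx̄)² = 1686.9000
r_1(Δx) = -475.0100 / 1686.9000 = -0.282

-0.282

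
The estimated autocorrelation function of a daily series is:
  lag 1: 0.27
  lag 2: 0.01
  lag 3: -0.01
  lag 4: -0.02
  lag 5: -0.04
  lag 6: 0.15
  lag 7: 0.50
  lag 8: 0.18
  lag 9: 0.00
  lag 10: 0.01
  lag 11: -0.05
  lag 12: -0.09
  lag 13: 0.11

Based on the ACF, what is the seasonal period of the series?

The largest autocorrelation is r_7 = 0.50; the remaining lags stay at or below 0.27. The elevated value at lag 1 (0.27), dropping to 0.01 at lag 2, reflects decaying short-term dependence rather than seasonality.
The dominant spike at lag 7 indicates a seasonal period of 7.

7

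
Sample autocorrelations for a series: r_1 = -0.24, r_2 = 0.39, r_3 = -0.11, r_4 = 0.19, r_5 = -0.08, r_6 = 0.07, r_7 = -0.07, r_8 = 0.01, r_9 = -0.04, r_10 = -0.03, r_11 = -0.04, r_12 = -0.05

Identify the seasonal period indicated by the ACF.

The largest autocorrelation is r_2 = 0.39, with a weaker echo at lag 4 (0.19); the remaining lags stay at or below 0.07.
The dominant spike at lag 2 indicates a seasonal period of 2.

2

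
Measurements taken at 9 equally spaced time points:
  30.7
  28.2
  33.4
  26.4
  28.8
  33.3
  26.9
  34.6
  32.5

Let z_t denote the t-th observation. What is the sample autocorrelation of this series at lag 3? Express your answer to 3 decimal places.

Mean z̄ = (30.7 + 28.2 + 33.4 + 26.4 + 28.8 + 33.3 + 26.9 + 34.6 + 32.5)/9 = 30.5333
Σ(z_t−z̄)(z_{t+3}−z̄) = (-0.6889) + (4.0444) + (7.9311) + (15.0178) + (-7.0489) + (5.4411) = 24.6967
Denominator Σ(z_t−z̄)² = 75.0400
r_3 = 24.6967 / 75.0400 = 0.329

0.329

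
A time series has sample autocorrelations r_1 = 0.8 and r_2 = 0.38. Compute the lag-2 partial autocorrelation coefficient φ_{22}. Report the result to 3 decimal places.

φ_{22} = (r_2 − r_1²) / (1 − r_1²)
r_1² = (0.8)² = 0.64
Numerator = 0.38 − 0.6400 = -0.2600; denominator = 1 − 0.6400 = 0.3600
φ_{22} = -0.2600 / 0.3600 = -0.722

-0.722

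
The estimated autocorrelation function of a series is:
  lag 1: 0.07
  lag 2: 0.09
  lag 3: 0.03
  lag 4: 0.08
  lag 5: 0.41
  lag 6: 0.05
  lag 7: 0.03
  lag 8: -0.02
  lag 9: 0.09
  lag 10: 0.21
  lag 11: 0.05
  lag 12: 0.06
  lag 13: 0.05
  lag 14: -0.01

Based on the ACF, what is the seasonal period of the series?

The largest autocorrelation is r_5 = 0.41, with a weaker echo at lag 10 (0.21); the remaining lags stay at or below 0.09.
The dominant spike at lag 5 indicates a seasonal period of 5.

5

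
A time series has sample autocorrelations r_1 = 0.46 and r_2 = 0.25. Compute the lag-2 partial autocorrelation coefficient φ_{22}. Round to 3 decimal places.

φ_{22} = (r_2 − r_1²) / (1 − r_1²)
r_1² = (0.46)² = 0.2116
Numerator = 0.25 − 0.2116 = 0.0384; denominator = 1 − 0.2116 = 0.7884
φ_{22} = 0.0384 / 0.7884 = 0.049

0.049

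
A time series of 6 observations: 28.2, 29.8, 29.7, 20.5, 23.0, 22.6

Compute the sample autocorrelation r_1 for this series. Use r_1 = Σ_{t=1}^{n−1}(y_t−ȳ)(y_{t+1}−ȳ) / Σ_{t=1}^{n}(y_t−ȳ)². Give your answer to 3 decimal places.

0.341

Mean ȳ = (28.2 + 29.8 + 29.7 + 20.5 + 23.0 + 22.6)/6 = 25.6333
Deviations from mean: 2.5667, 4.1667, 4.0667, -5.1333, -2.6333, -3.0333
Σ(y_t−ȳ)(y_{t+1}−ȳ) = (10.6944) + (16.9444) + (-20.8756) + (13.5178) + (7.9878) = 28.2689
Denominator Σ(y_t−ȳ)² = 82.9733
r_1 = 28.2689 / 82.9733 = 0.341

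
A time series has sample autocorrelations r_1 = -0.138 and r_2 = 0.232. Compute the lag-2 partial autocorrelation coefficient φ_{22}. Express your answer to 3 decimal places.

φ_{22} = (r_2 − r_1²) / (1 − r_1²)
r_1² = (-0.138)² = 0.019044
Numerator = 0.232 − 0.0190 = 0.2130; denominator = 1 − 0.0190 = 0.9810
φ_{22} = 0.2130 / 0.9810 = 0.217

0.217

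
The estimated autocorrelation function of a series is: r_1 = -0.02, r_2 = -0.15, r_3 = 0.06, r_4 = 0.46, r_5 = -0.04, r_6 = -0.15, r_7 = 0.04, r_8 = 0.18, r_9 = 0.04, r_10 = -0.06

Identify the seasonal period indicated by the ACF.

4

The largest autocorrelation is r_4 = 0.46, with a weaker echo at lag 8 (0.18); the remaining lags stay at or below 0.06.
The dominant spike at lag 4 indicates a seasonal period of 4.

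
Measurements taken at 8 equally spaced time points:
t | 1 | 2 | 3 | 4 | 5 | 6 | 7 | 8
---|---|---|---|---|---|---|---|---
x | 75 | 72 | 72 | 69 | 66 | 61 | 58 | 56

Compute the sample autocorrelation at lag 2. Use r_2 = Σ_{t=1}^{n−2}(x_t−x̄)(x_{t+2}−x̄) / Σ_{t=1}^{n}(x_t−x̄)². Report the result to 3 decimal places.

0.303

Mean x̄ = (75 + 72 + 72 + 69 + 66 + 61 + 58 + 56)/8 = 66.1250
Deviations from mean: 8.8750, 5.8750, 5.8750, 2.8750, -0.1250, -5.1250, -8.1250, -10.1250
Numerator Σ_{t=1}^{6}(x_t−x̄)(x_{t+2}−x̄) = 106.4688
Denominator Σ(x_t−x̄)² = 350.8750
r_2 = 106.4688 / 350.8750 = 0.303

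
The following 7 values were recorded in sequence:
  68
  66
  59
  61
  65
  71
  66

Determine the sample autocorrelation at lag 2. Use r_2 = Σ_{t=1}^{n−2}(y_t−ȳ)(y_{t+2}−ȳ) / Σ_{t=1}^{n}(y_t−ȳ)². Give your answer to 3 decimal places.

Mean ȳ = (68 + 66 + 59 + 61 + 65 + 71 + 66)/7 = 65.1429
Deviations from mean: 2.8571, 0.8571, -6.1429, -4.1429, -0.1429, 5.8571, 0.8571
Σ(y_t−ȳ)(y_{t+2}−ȳ) = (-17.5510) + (-3.5510) + (0.8776) + (-24.2653) + (-0.1224) = -44.6122
Denominator Σ(y_t−ȳ)² = 98.8571
r_2 = -44.6122 / 98.8571 = -0.451

-0.451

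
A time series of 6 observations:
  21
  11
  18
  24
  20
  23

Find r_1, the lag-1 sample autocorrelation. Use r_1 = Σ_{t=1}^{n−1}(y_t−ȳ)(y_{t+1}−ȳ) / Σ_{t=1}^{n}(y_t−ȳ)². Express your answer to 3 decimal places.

-0.025

Mean ȳ = (21 + 11 + 18 + 24 + 20 + 23)/6 = 19.5000
Deviations from mean: 1.5000, -8.5000, -1.5000, 4.5000, 0.5000, 3.5000
Numerator Σ_{t=1}^{5}(y_t−ȳ)(y_{t+1}−ȳ) = -2.7500
Denominator Σ(y_t−ȳ)² = 109.5000
r_1 = -2.7500 / 109.5000 = -0.025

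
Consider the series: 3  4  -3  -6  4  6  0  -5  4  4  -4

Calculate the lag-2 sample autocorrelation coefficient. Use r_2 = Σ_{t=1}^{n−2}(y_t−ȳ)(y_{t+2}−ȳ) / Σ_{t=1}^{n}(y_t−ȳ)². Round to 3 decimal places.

Mean ȳ = (3 + 4 − 3 − 6 + 4 + 6 + 0 − 5 + 4 + 4 − 4)/11 = 0.6364
Numerator Σ_{t=1}^{9}(y_t−ȳ)(y_{t+2}−ȳ) = -147.8099
Denominator Σ(y_t−ȳ)² = 190.5455
r_2 = -147.8099 / 190.5455 = -0.776

-0.776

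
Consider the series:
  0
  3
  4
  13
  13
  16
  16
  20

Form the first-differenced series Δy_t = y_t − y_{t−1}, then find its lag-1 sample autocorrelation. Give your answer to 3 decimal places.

-0.566

First differences Δy: 3, 1, 9, 0, 3, 0, 4
Mean of differences = 2.8571
Numerator Σ(Δy_t−Δȳ)(Δy_{t+1}−Δȳ) = -33.3061
Denominator Σ(Δy_t−Δȳ)² = 58.8571
r_1(Δy) = -33.3061 / 58.8571 = -0.566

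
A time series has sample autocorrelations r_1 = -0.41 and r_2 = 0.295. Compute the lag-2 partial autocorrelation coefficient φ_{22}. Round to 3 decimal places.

φ_{22} = (r_2 − r_1²) / (1 − r_1²)
r_1² = (-0.41)² = 0.1681
Numerator = 0.295 − 0.1681 = 0.1269; denominator = 1 − 0.1681 = 0.8319
φ_{22} = 0.1269 / 0.8319 = 0.153

0.153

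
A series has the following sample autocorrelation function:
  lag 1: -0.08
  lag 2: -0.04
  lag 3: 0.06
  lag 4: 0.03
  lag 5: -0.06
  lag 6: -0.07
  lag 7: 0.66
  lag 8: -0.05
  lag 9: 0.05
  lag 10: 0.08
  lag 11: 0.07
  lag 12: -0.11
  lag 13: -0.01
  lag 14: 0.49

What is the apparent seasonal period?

The largest autocorrelation is r_7 = 0.66, with a weaker echo at lag 14 (0.49); the remaining lags stay at or below 0.08.
The dominant spike at lag 7 indicates a seasonal period of 7.

7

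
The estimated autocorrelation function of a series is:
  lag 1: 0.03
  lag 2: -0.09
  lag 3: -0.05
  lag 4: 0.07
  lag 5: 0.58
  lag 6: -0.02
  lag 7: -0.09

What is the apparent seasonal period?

The largest autocorrelation is r_5 = 0.58; the remaining lags stay at or below 0.07.
The dominant spike at lag 5 indicates a seasonal period of 5.

5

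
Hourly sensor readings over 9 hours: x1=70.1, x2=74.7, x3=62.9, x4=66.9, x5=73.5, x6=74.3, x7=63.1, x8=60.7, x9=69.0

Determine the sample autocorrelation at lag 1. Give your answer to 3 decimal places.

0.052

Mean x̄ = (70.1 + 74.7 + 62.9 + 66.9 + 73.5 + 74.3 + 63.1 + 60.7 + 69.0)/9 = 68.3556
Numerator Σ_{t=1}^{8}(x_t−x̄)(x_{t+1}−x̄) = 11.5480
Denominator Σ(x_t−x̄)² = 223.6222
r_1 = 11.5480 / 223.6222 = 0.052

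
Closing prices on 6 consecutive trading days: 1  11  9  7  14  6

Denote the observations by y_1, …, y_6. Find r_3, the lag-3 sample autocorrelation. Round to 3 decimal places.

Mean ȳ = (1 + 11 + 9 + 7 + 14 + 6)/6 = 8.0000
Deviations from mean: -7.0000, 3.0000, 1.0000, -1.0000, 6.0000, -2.0000
Numerator Σ_{t=1}^{3}(y_t−ȳ)(y_{t+3}−ȳ) = 23.0000
Denominator Σ(y_t−ȳ)² = 100.0000
r_3 = 23.0000 / 100.0000 = 0.230

0.230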